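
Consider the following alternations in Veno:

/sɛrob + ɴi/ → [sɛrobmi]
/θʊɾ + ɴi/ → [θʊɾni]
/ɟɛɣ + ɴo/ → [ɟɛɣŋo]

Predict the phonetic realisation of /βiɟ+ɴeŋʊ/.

[βiɟɲeŋʊ]

The data show progressive place assimilation: /ɴ/ → [m] after /b/; /ɴ/ → [n] after /ɾ/; /ɴ/ → [ŋ] after /ɣ/. In each pair only place changes, matching the preceding consonant, while manner and voice stay constant.
/ɴ/ is a voiced uvular nasal. The preceding trigger /ɟ/ is palatal, so /ɴ/ must become palatal as well.
A voiced palatal nasal is [ɲ], so the surface segment is [ɲ].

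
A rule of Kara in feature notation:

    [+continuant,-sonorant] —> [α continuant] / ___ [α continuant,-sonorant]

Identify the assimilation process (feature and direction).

The rule copies [continuant] (continuancy) from the environment onto the target fricatives; since [±continuant] encodes the stop/fricative manner contrast, the assimilating dimension is manner.
Since the environment is written after the underscore, the trigger follows the target; the direction is regressive.

regressive manner assimilation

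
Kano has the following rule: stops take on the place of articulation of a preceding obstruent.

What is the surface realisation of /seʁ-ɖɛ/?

The rule targets /ɖ/ (voiced retroflex stop), which sits after the trigger /ʁ/ (uvular).
Changing only its place to uvular gives [ɢ] — the voiced uvular stop.

[seʁɢɛ]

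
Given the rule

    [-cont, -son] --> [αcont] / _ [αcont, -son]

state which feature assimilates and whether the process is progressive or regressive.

The rule copies [cont] (continuancy) from the environment onto the target stops; since [±cont] encodes the stop/fricative manner contrast, the assimilating dimension is manner.
Since the environment is written after the underscore, the trigger follows the target; the direction is regressive.

regressive manner assimilation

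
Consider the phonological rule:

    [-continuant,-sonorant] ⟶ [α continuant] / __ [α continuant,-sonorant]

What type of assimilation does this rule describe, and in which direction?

The rule copies [continuant] (continuancy) from the environment onto the target stops; since [±continuant] encodes the stop/fricative manner contrast, the assimilating dimension is manner.
The conditioning segment sits to the right of the focus bar, meaning the trigger follows the segment that changes — regressive assimilation.

regressive manner assimilation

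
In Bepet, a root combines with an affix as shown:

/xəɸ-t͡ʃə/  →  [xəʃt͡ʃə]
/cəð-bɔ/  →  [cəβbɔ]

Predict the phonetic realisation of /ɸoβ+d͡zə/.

[ɸozd͡zə]

The data show regressive place assimilation: /ɸ/ → [ʃ] before /t͡ʃ/; /ð/ → [β] before /b/. In each pair only place changes, matching the following consonant, while manner and voice stay constant.
The rule targets /β/ (voiced bilabial fricative), which sits before the trigger /d͡z/ (alveolar).
A voiced alveolar fricative is [z], so the surface segment is [z].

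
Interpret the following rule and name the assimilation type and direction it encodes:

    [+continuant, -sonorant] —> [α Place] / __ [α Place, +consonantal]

regressive place assimilation

The rule copies the place features (abbreviated [Place]) from the environment onto the target, so the assimilating feature is place.
Since the environment is written after the underscore, the trigger follows the target; the direction is regressive.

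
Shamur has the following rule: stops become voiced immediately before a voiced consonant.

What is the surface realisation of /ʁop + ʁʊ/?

[ʁobʁʊ]

/p/ is a voiceless bilabial stop. The following trigger /ʁ/ is voiced, so /p/ must become voiced as well.
The voiced bilabial stop is [b], so /p/ → [b].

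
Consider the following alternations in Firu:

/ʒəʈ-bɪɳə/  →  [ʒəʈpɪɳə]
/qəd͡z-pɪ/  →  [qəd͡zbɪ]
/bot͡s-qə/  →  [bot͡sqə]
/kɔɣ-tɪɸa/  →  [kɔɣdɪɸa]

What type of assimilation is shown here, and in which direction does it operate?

progressive voicing assimilation

Comparing underlying and surface forms, /b/ → [p] is the alternation; the neighbouring /ʈ/ is constant.
/b/ is voiced while /ʈ/ is voiceless; the output [p] is voiceless, matching the trigger — so the feature that spreads is voicing.
Place and manner are unchanged, so the assimilation is partial, not total.
The other alternating forms pattern the same way: /p/ → [b] after /d͡z/ (voiceless → voiced, matching voiced); /t/ → [d] after /ɣ/ (voiceless → voiced, matching voiced) — only voicing changes, and always toward the preceding segment.
Nothing changes in [bot͡sqə]: there the adjacent consonants already agree in voicing (/q/ and /t͡s/ are both voiceless), so this form is consistent with the same rule.
Since the segment that changes follows the conditioning segment, the assimilation is progressive.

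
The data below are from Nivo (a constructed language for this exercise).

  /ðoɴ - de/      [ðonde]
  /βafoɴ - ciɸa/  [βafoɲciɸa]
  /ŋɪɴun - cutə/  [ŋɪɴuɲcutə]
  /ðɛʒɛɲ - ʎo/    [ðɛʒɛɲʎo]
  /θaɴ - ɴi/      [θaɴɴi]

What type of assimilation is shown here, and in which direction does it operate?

regressive place assimilation

Comparing underlying and surface forms, /ɴ/ → [n] is the alternation; the neighbouring /d/ is constant.
/ɴ/ is uvular while /d/ is alveolar; the output [n] is alveolar, matching the trigger — so the feature that spreads is place.
Manner and voice are unchanged, so the assimilation is partial, not total.
Checking the remaining alternations: /ɴ/ → [ɲ] before /c/ (uvular → palatal, matching palatal); /n/ → [ɲ] before /c/ (alveolar → palatal, matching palatal) — only place changes, and always toward the following segment.
Nothing changes in [ðɛʒɛɲʎo], [θaɴɴi]: there the adjacent consonants already agree in place (/ɲ/ and /ʎ/ are both palatal; /ɴ/ and /ɴ/ are both uvular), so these forms are consistent with the same rule.
The trigger is the following segment, so the direction is regressive (anticipatory).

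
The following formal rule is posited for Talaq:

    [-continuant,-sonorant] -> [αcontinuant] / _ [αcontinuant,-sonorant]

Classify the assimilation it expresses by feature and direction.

The rule copies [continuant] (continuancy) from the environment onto the target stops; since [±continuant] encodes the stop/fricative manner contrast, the assimilating dimension is manner.
The conditioning segment sits to the right of the focus bar, meaning the trigger follows the segment that changes — regressive assimilation.

regressive manner assimilation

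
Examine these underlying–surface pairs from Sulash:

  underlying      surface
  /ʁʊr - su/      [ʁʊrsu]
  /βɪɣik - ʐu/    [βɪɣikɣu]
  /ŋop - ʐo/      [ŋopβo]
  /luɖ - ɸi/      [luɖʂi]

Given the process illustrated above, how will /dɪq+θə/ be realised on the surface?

[dɪqχə]

The data show progressive place assimilation: /ʐ/ → [ɣ] after /k/; /ʐ/ → [β] after /p/; /ɸ/ → [ʂ] after /ɖ/. In each pair only place changes, matching the preceding consonant, while manner and voice stay constant.
No alternation appears in [ʁʊrsu]: there the adjacent consonants already agree in place (/s/ and /r/ are both alveolar), so this form is consistent with the same rule.
The rule targets /θ/ (voiceless dental fricative), which sits after the trigger /q/ (uvular).
A voiceless uvular fricative is [χ], so the surface segment is [χ].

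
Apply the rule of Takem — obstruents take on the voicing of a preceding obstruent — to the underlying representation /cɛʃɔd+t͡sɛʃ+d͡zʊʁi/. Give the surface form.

[cɛʃɔdd͡zɛʃt͡sʊʁi]

/t͡s/ is a voiceless alveolar affricate. The preceding trigger /d/ is voiced, so /t͡s/ must become voiced as well.
Changing only its voicing to voiced gives [d͡z] — the voiced alveolar affricate.
At the second juncture, /d͡z/ likewise becomes [t͡s] adjacent to /ʃ/.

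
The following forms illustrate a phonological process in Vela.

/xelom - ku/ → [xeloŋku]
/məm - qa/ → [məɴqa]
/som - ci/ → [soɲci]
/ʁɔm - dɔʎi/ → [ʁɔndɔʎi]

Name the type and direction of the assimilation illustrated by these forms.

Underlying /m/ is realised as [ŋ] next to /k/; /k/ itself does not change.
/m/ is bilabial while /k/ is velar; the output [ŋ] is velar, matching the trigger — so the feature that spreads is place.
Manner and voice are unchanged, so the assimilation is partial, not total.
Checking the remaining alternations: /m/ → [ɴ] before /q/ (bilabial → uvular, matching uvular); /m/ → [ɲ] before /c/ (bilabial → palatal, matching palatal); /m/ → [n] before /d/ (bilabial → alveolar, matching alveolar) — only place changes, and always toward the following segment.
Since the segment that changes precedes the conditioning segment, the assimilation is regressive.

regressive place assimilation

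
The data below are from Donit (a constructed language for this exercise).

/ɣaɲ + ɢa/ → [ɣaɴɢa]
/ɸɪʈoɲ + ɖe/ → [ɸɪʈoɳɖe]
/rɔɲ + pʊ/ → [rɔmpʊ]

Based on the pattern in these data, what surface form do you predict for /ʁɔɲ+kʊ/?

The data show regressive place assimilation: /ɲ/ → [ɴ] before /ɢ/; /ɲ/ → [ɳ] before /ɖ/; /ɲ/ → [m] before /p/. In each pair only place changes, matching the following consonant, while manner and voice stay constant.
/ɲ/ is a voiced palatal nasal. The following trigger /k/ is velar, so /ɲ/ must become velar as well.
A voiced velar nasal is [ŋ], so the surface segment is [ŋ].

[ʁɔŋkʊ]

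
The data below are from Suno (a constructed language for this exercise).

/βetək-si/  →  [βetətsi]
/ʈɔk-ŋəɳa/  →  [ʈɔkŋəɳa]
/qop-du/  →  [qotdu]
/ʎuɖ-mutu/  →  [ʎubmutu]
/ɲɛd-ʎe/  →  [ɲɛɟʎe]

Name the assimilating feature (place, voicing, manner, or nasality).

place

Comparing underlying and surface forms, /k/ → [t] is the alternation; the neighbouring /s/ is constant.
The change velar → alveolar matches the place of the following /s/, identifying this as place assimilation.
The same holds elsewhere in the data: /p/ → [t] before /d/ (bilabial → alveolar, matching alveolar); /ɖ/ → [b] before /m/ (retroflex → bilabial, matching bilabial); /d/ → [ɟ] before /ʎ/ (alveolar → palatal, matching palatal) — only place changes, and always toward the following segment.
No alternation appears in [ʈɔkŋəɳa]: there the adjacent consonants already agree in place (/k/ and /ŋ/ are both velar), so this form is consistent with the same rule.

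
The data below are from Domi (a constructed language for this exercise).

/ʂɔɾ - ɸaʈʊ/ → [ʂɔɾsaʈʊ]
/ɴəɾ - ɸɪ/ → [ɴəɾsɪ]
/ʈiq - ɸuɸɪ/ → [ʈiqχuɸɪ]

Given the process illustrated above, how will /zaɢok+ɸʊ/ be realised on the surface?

[zaɢokxʊ]

The data show progressive place assimilation: /ɸ/ → [s] after /ɾ/; /ɸ/ → [χ] after /q/. In each pair only place changes, matching the preceding consonant, while manner and voice stay constant.
/ɸ/ is a voiceless bilabial fricative. The preceding trigger /k/ is velar, so /ɸ/ must become velar as well.
A voiceless velar fricative is [x], so the surface segment is [x].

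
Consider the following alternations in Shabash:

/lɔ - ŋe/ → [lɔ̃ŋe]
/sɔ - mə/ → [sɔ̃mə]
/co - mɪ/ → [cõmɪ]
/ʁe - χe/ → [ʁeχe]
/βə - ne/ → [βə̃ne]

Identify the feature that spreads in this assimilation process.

The vowel /ɔ/ surfaces as nasalised [ɔ̃] next to the following nasal /ŋ/ — it has acquired the [+nasal] feature of its neighbour.
Likewise in the remaining data: /ɔ/ → [ɔ̃] before /m/; /o/ → [õ] before /m/; /ə/ → [ə̃] before /n/ — each time a vowel is nasalised next to a following nasal.
No change occurs in [ʁeχe] because the vowel at the boundary is adjacent to an oral consonant, not a nasal (/e/ next to /χ/).

nasality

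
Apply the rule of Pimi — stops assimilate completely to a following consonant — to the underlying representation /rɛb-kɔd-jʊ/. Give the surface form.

/b/ is the segment targeted by the rule; it sits immediately before /k/, so it assimilates completely and surfaces as [k].
At the second juncture, /d/ likewise becomes [j] adjacent to /j/.

[rɛkkɔjjʊ]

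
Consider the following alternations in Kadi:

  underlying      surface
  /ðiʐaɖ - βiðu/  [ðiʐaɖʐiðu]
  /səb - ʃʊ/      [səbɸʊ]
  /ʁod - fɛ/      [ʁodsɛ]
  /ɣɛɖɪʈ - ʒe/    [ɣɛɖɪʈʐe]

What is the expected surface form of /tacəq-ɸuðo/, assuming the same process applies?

The data show progressive place assimilation: /β/ → [ʐ] after /ɖ/; /ʃ/ → [ɸ] after /b/; /f/ → [s] after /d/; /ʒ/ → [ʐ] after /ʈ/. In each pair only place changes, matching the preceding consonant, while manner and voice stay constant.
The rule targets /ɸ/ (voiceless bilabial fricative), which sits after the trigger /q/ (uvular).
A voiceless uvular fricative is [χ], so the surface segment is [χ].

[tacəqχuðo]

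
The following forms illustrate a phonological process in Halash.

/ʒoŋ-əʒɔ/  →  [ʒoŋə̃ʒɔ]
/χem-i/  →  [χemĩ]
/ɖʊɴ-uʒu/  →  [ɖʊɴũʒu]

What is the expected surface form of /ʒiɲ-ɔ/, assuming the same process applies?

The data show progressive nasality assimilation (vowel nasalisation): /ə/ → [ə̃] after /ŋ/; /i/ → [ĩ] after /m/; /u/ → [ũ] after /ɴ/ — a vowel is nasalised by an immediately preceding nasal consonant.
/ɔ/ sits next to the nasal /ɲ/ and is therefore nasalised to [ɔ̃].

[ʒiɲɔ̃]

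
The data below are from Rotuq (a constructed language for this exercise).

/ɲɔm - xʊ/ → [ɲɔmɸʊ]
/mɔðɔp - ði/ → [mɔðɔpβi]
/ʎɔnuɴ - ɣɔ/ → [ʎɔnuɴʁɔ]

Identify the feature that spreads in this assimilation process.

place

Underlying /x/ is realised as [ɸ] next to /m/; /m/ itself does not change.
The change velar → bilabial matches the place of the preceding /m/, identifying this as place assimilation.
The same holds elsewhere in the data: /ð/ → [β] after /p/ (dental → bilabial, matching bilabial); /ɣ/ → [ʁ] after /ɴ/ (velar → uvular, matching uvular) — only place changes, and always toward the preceding segment.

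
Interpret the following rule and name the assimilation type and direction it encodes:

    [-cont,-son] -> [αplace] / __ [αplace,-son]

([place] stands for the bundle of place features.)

The rule copies the place features (abbreviated [place]) from the environment onto the target, so the assimilating feature is place.
The conditioning segment sits to the right of the focus bar, meaning the trigger follows the segment that changes — regressive assimilation.

regressive place assimilation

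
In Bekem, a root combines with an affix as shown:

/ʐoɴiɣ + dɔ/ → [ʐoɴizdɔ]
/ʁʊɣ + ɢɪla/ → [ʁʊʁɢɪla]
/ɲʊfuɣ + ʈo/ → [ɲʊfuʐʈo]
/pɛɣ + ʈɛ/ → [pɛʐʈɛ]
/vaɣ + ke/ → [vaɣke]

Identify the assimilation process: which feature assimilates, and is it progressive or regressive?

regressive place assimilation

Underlying /ɣ/ is realised as [z] next to /d/; /d/ itself does not change.
/ɣ/ is velar while /d/ is alveolar; the output [z] is alveolar, matching the trigger — so the feature that spreads is place.
Manner and voice are unchanged, so the assimilation is partial, not total.
Checking the remaining alternations: /ɣ/ → [ʁ] before /ɢ/ (velar → uvular, matching uvular); /ɣ/ → [ʐ] before /ʈ/ (velar → retroflex, matching retroflex) — only place changes, and always toward the following segment.
No alternation appears in [vaɣke]: there the adjacent consonants already agree in place (/ɣ/ and /k/ are both velar), so this form is consistent with the same rule.
The trigger is the following segment, so the direction is regressive (anticipatory).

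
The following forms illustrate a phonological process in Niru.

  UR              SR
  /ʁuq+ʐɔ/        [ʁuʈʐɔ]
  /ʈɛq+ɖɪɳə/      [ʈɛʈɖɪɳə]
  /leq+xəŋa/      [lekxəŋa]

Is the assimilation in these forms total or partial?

partial assimilation

Comparing underlying and surface forms, /q/ → [ʈ] is the alternation; the neighbouring /ʐ/ is constant.
/q/ is uvular while /ʐ/ is retroflex; the output [ʈ] is retroflex, matching the trigger — so the feature that spreads is place.
Manner and voice are unchanged, so the assimilation is partial, not total.
Checking the remaining alternations: /q/ → [ʈ] before /ɖ/ (uvular → retroflex, matching retroflex); /q/ → [k] before /x/ (uvular → velar, matching velar) — only place changes, and always toward the following segment.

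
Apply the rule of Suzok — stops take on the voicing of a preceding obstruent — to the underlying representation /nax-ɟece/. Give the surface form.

/ɟ/ is a voiced palatal stop. The preceding trigger /x/ is voiceless, so /ɟ/ must become voiceless as well.
A voiceless palatal stop is [c], so the surface segment is [c].

[naxcece]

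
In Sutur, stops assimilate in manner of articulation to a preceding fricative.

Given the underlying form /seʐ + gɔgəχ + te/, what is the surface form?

[seʐɣɔgəχse]

/g/ is a voiced velar stop. The preceding trigger /ʐ/ is a fricative, so /g/ must become a fricative as well.
The voiced velar fricative is [ɣ], so /g/ → [ɣ].
The same rule applies at the second boundary: /t/ → [s] next to /χ/.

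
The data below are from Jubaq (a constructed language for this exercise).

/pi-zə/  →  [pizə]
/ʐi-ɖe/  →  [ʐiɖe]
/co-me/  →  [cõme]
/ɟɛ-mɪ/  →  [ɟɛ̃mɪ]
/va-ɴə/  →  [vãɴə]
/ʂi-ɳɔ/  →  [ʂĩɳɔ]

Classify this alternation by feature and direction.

The vowel /o/ surfaces as nasalised [õ] next to the following nasal /m/ — it has acquired the [+nasal] feature of its neighbour.
The other forms show the same pattern: /ɛ/ → [ɛ̃] before /m/; /a/ → [ã] before /ɴ/; /i/ → [ĩ] before /ɳ/ — each time a vowel is nasalised next to a following nasal.
No change occurs in [pizə], [ʐiɖe] because the vowel at the boundary is adjacent to an oral consonant, not a nasal (/i/ next to /z/; /i/ next to /ɖ/).
Because the conditioning nasal is to the right of the vowel that changes, the process is regressive (anticipatory).

regressive nasality assimilation (vowel nasalisation)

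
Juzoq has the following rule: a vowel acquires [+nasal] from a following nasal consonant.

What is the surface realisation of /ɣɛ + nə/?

[ɣɛ̃nə]

/ɛ/ sits next to the nasal /n/ and is therefore nasalised to [ɛ̃].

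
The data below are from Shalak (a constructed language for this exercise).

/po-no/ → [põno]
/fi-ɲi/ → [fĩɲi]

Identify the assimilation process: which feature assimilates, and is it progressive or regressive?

regressive nasality assimilation (vowel nasalisation)

The vowel /o/ surfaces as nasalised [õ] next to the following nasal /n/ — it has acquired the [+nasal] feature of its neighbour.
Likewise in the remaining data: /i/ → [ĩ] before /ɲ/ — each time a vowel is nasalised next to a following nasal.
Because the conditioning nasal is to the right of the vowel that changes, the process is regressive (anticipatory).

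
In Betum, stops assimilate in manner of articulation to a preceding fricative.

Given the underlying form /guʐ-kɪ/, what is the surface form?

[guʐxɪ]

/k/ is a voiceless velar stop. The preceding trigger /ʐ/ is a fricative, so /k/ must become a fricative as well.
Changing only its manner to fricative gives [x] — the voiceless velar fricative.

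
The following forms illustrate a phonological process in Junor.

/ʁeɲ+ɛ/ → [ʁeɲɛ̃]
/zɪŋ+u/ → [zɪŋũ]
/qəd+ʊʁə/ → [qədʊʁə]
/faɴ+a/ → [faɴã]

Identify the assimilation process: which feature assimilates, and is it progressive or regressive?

The vowel /ɛ/ surfaces as nasalised [ɛ̃] next to the preceding nasal /ɲ/ — it has acquired the [+nasal] feature of its neighbour.
The other forms show the same pattern: /u/ → [ũ] after /ŋ/; /a/ → [ã] after /ɴ/ — each time a vowel is nasalised next to a preceding nasal.
No change occurs in [qədʊʁə] because the vowel at the boundary is adjacent to an oral consonant, not a nasal (/ʊ/ next to /d/).
Because the conditioning nasal is to the left of the vowel that changes, the process is progressive (perseverative).

progressive nasality assimilation (vowel nasalisation)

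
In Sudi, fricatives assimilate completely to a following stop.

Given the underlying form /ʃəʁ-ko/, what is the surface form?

[ʃəkko]

/ʁ/ is the segment targeted by the rule; it sits immediately before /k/, so it assimilates completely and surfaces as [k].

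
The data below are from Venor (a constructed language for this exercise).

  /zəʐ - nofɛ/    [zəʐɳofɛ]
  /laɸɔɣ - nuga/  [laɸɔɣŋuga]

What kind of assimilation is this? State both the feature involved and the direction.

progressive place assimilation

Comparing underlying and surface forms, /n/ → [ɳ] is the alternation; the neighbouring /ʐ/ is constant.
/n/ is alveolar while /ʐ/ is retroflex; the output [ɳ] is retroflex, matching the trigger — so the feature that spreads is place.
Manner and voice are unchanged, so the assimilation is partial, not total.
The same holds elsewhere in the data: /n/ → [ŋ] after /ɣ/ (alveolar → velar, matching velar) — only place changes, and always toward the preceding segment.
The trigger is the preceding segment, so the direction is progressive (perseverative).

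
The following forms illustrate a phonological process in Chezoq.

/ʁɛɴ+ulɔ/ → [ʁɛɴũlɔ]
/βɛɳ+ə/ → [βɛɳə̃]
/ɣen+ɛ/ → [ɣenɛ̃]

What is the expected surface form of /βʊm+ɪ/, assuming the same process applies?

The data show progressive nasality assimilation (vowel nasalisation): /u/ → [ũ] after /ɴ/; /ə/ → [ə̃] after /ɳ/; /ɛ/ → [ɛ̃] after /n/ — a vowel is nasalised by an immediately preceding nasal consonant.
/ɪ/ sits next to the nasal /m/ and is therefore nasalised to [ɪ̃].

[βʊmɪ̃]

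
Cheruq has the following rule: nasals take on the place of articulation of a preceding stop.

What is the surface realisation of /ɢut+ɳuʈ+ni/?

[ɢutnuʈɳi]

/ɳ/ is a voiced retroflex nasal. The preceding trigger /t/ is alveolar, so /ɳ/ must become alveolar as well.
The voiced alveolar nasal is [n], so /ɳ/ → [n].
At the second juncture, /n/ likewise becomes [ɳ] adjacent to /ʈ/.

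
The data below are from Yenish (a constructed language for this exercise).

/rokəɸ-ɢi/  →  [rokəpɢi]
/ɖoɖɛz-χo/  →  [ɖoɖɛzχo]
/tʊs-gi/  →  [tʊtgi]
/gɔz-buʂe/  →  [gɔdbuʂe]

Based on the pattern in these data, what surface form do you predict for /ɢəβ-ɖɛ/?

The data show regressive manner assimilation: /ɸ/ → [p] before /ɢ/; /s/ → [t] before /g/; /z/ → [d] before /b/. In each pair only manner changes, matching the following consonant, while place and voice stay constant.
Nothing changes in [ɖoɖɛzχo]: there the adjacent consonants already agree in manner (/z/ and /χ/ are both fricatives), so this form is consistent with the same rule.
The rule targets /β/ (voiced bilabial fricative), which sits before the trigger /ɖ/ (stop).
Changing only its manner to stop gives [b] — the voiced bilabial stop.

[ɢəbɖɛ]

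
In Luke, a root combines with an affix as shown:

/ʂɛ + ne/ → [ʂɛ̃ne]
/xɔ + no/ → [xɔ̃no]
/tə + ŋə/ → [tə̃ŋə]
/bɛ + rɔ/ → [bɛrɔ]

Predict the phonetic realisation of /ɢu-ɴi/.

[ɢũɴi]

The data show regressive nasality assimilation (vowel nasalisation): /ɛ/ → [ɛ̃] before /n/; /ɔ/ → [ɔ̃] before /n/; /ə/ → [ə̃] before /ŋ/ — a vowel is nasalised by an immediately following nasal consonant.
No change occurs in [bɛrɔ] because the vowel at the boundary is adjacent to an oral consonant, not a nasal (/ɛ/ next to /r/).
The vowel /u/ is adjacent to the following nasal /ɴ/, so it acquires [+nasal] and surfaces as [ũ].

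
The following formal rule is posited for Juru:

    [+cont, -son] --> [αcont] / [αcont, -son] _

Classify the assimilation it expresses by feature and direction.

progressive manner assimilation

The shared variable α links the value of [cont] on the target to that of the neighbouring obstruent. [cont] distinguishes stops from fricatives — a manner-of-articulation feature — so this is manner assimilation.
Since the environment is written before the underscore, the trigger precedes the target; the direction is progressive.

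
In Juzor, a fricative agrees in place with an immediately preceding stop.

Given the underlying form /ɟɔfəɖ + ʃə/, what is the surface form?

The rule targets /ʃ/ (voiceless postalveolar fricative), which sits after the trigger /ɖ/ (retroflex).
A voiceless retroflex fricative is [ʂ], so the surface segment is [ʂ].

[ɟɔfəɖʂə]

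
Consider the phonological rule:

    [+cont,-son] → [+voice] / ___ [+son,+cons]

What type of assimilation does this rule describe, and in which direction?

regressive voicing assimilation

The target ([+cont,-son], fricatives) acquires [+voice] next to a sonorant consonant ([+son,+cons]) — it takes on the voicing of its neighbour, so the feature that spreads is voicing.
The conditioning segment sits to the right of the focus bar, meaning the trigger follows the segment that changes — regressive assimilation.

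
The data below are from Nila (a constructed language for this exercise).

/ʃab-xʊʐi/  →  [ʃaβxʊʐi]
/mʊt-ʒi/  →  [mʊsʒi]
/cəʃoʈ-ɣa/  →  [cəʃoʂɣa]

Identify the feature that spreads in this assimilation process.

Underlying /b/ is realised as [β] next to /x/; /x/ itself does not change.
The change stop → fricative matches the manner of the following /x/, identifying this as manner assimilation.
The other alternating forms pattern the same way: /t/ → [s] before /ʒ/ (stop → fricative, matching a fricative); /ʈ/ → [ʂ] before /ɣ/ (stop → fricative, matching a fricative) — only manner changes, and always toward the following segment.

manner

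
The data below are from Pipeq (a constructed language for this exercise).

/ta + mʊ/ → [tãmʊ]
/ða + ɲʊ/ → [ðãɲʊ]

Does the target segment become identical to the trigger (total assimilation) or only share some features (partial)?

The vowel /a/ surfaces as nasalised [ã] next to the following nasal /m/ — it has acquired the [+nasal] feature of its neighbour.
The other form shows the same pattern: /a/ → [ã] before /ɲ/ — each time a vowel is nasalised next to a following nasal.

partial assimilation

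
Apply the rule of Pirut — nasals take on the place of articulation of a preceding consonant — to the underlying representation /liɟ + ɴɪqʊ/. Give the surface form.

/ɴ/ is a voiced uvular nasal. The preceding trigger /ɟ/ is palatal, so /ɴ/ must become palatal as well.
The voiced palatal nasal is [ɲ], so /ɴ/ → [ɲ].

[liɟɲɪqʊ]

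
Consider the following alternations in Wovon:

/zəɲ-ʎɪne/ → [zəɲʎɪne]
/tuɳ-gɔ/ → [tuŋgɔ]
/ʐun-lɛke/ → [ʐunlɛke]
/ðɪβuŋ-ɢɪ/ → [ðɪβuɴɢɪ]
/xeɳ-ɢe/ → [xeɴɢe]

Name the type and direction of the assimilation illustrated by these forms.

regressive place assimilation

The segment that alternates is /ɳ/, which surfaces as [ŋ] when adjacent to /g/.
/ɳ/ is retroflex while /g/ is velar; the output [ŋ] is velar, matching the trigger — so the feature that spreads is place.
Manner and voice are unchanged, so the assimilation is partial, not total.
The same holds elsewhere in the data: /ŋ/ → [ɴ] before /ɢ/ (velar → uvular, matching uvular); /ɳ/ → [ɴ] before /ɢ/ (retroflex → uvular, matching uvular) — only place changes, and always toward the following segment.
Nothing changes in [zəɲʎɪne], [ʐunlɛke]: there the adjacent consonants already agree in place (/ɲ/ and /ʎ/ are both palatal; /n/ and /l/ are both alveolar), so these forms are consistent with the same rule.
The trigger is the following segment, so the direction is regressive (anticipatory).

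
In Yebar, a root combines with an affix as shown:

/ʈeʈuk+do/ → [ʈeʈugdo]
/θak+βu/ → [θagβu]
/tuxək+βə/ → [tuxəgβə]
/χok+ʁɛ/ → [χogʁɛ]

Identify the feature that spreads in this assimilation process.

The segment that alternates is /k/, which surfaces as [g] when adjacent to /d/.
The change voiceless → voiced matches the voicing of the following /d/, identifying this as voicing assimilation.
Checking the remaining alternations: /k/ → [g] before /β/ (voiceless → voiced, matching voiced); /k/ → [g] before /ʁ/ (voiceless → voiced, matching voiced) — only voicing changes, and always toward the following segment.

voicing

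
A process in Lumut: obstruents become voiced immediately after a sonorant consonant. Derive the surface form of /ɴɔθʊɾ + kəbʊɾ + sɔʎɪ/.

/k/ is a voiceless velar stop. The preceding trigger /ɾ/ is voiced, so /k/ must become voiced as well.
The voiced velar stop is [g], so /k/ → [g].
At the second juncture, /s/ likewise becomes [z] adjacent to /ɾ/.

[ɴɔθʊɾgəbʊɾzɔʎɪ]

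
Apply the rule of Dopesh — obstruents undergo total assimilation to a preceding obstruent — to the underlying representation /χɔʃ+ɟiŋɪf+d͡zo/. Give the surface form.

/ɟ/ is the segment targeted by the rule; it sits immediately after /ʃ/, so it assimilates completely and surfaces as [ʃ].
The same rule applies at the second boundary: /d͡z/ → [f] next to /f/.

[χɔʃʃiŋɪffo]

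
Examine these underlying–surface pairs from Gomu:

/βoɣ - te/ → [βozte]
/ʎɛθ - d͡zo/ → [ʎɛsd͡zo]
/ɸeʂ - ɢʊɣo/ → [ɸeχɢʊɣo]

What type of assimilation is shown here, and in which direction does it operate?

Comparing underlying and surface forms, /ɣ/ → [z] is the alternation; the neighbouring /t/ is constant.
The change velar → alveolar matches the place of the following /t/, identifying this as place assimilation.
Manner and voice are unchanged, so the assimilation is partial, not total.
The same holds elsewhere in the data: /θ/ → [s] before /d͡z/ (dental → alveolar, matching alveolar); /ʂ/ → [χ] before /ɢ/ (retroflex → uvular, matching uvular) — only place changes, and always toward the following segment.
The trigger is the following segment, so the direction is regressive (anticipatory).

regressive place assimilation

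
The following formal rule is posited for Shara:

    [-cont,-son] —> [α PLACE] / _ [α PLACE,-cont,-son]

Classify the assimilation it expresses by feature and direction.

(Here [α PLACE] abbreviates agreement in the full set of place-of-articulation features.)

regressive place assimilation

The rule copies the place features (abbreviated [PLACE]) from the environment onto the target, so the assimilating feature is place.
The conditioning segment sits to the right of the focus bar, meaning the trigger follows the segment that changes — regressive assimilation.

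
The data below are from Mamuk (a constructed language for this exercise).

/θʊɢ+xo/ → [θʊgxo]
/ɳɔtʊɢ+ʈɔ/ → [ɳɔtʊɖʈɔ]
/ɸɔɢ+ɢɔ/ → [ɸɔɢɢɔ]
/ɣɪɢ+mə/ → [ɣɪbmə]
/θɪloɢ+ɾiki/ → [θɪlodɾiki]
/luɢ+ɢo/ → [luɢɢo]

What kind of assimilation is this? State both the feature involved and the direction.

The segment that alternates is /ɢ/, which surfaces as [g] when adjacent to /x/.
/ɢ/ is uvular while /x/ is velar; the output [g] is velar, matching the trigger — so the feature that spreads is place.
Manner and voice are unchanged, so the assimilation is partial, not total.
The other alternating forms pattern the same way: /ɢ/ → [ɖ] before /ʈ/ (uvular → retroflex, matching retroflex); /ɢ/ → [b] before /m/ (uvular → bilabial, matching bilabial); /ɢ/ → [d] before /ɾ/ (uvular → alveolar, matching alveolar) — only place changes, and always toward the following segment.
No alternation appears in [ɸɔɢɢɔ], [luɢɢo]: there the adjacent consonants already agree in place (/ɢ/ and /ɢ/ are both uvular; /ɢ/ and /ɢ/ are both uvular), so these forms are consistent with the same rule.
Since the segment that changes precedes the conditioning segment, the assimilation is regressive.

regressive place assimilation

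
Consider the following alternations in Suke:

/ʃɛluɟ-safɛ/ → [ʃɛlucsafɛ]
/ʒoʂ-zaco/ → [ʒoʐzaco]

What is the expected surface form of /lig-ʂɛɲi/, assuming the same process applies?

The data show regressive voicing assimilation: /ɟ/ → [c] before /s/; /ʂ/ → [ʐ] before /z/. In each pair only voicing changes, matching the following consonant, while place and manner stay constant.
/g/ is a voiced velar stop. The following trigger /ʂ/ is voiceless, so /g/ must become voiceless as well.
A voiceless velar stop is [k], so the surface segment is [k].

[likʂɛɲi]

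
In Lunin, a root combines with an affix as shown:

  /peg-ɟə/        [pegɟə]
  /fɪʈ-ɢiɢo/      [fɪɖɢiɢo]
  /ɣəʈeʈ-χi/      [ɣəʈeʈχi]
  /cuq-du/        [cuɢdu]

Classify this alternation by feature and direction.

Underlying /ʈ/ is realised as [ɖ] next to /ɢ/; /ɢ/ itself does not change.
The change voiceless → voiced matches the voicing of the following /ɢ/, identifying this as voicing assimilation.
Place and manner are unchanged, so the assimilation is partial, not total.
The same holds elsewhere in the data: /q/ → [ɢ] before /d/ (voiceless → voiced, matching voiced) — only voicing changes, and always toward the following segment.
No alternation appears in [pegɟə], [ɣəʈeʈχi]: there the adjacent consonants already agree in voicing (/g/ and /ɟ/ are both voiced; /ʈ/ and /χ/ are both voiceless), so these forms are consistent with the same rule.
The trigger is the following segment, so the direction is regressive (anticipatory).

regressive voicing assimilation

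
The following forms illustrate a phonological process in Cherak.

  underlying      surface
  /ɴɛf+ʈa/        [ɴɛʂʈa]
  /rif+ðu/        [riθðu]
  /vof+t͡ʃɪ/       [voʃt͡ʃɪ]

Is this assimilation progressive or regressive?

Underlying /f/ is realised as [ʂ] next to /ʈ/; /ʈ/ itself does not change.
/f/ is labiodental while /ʈ/ is retroflex; the output [ʂ] is retroflex, matching the trigger — so the feature that spreads is place.
The other alternating forms pattern the same way: /f/ → [θ] before /ð/ (labiodental → dental, matching dental); /f/ → [ʃ] before /t͡ʃ/ (labiodental → postalveolar, matching postalveolar) — only place changes, and always toward the following segment.
Since the segment that changes precedes the conditioning segment, the assimilation is regressive.

regressive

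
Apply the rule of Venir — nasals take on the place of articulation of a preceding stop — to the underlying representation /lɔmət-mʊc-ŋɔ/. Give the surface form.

[lɔmətnʊcɲɔ]

/m/ is a voiced bilabial nasal. The preceding trigger /t/ is alveolar, so /m/ must become alveolar as well.
Changing only its place to alveolar gives [n] — the voiced alveolar nasal.
At the second juncture, /ŋ/ likewise becomes [ɲ] adjacent to /c/.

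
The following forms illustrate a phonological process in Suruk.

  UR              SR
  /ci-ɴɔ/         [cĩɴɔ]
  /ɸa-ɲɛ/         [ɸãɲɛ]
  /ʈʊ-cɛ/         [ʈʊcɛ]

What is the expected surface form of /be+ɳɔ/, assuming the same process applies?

[bẽɳɔ]

The data show regressive nasality assimilation (vowel nasalisation): /i/ → [ĩ] before /ɴ/; /a/ → [ã] before /ɲ/ — a vowel is nasalised by an immediately following nasal consonant.
No change occurs in [ʈʊcɛ] because the vowel at the boundary is adjacent to an oral consonant, not a nasal (/ʊ/ next to /c/).
The vowel /e/ is adjacent to the following nasal /ɳ/, so it acquires [+nasal] and surfaces as [ẽ].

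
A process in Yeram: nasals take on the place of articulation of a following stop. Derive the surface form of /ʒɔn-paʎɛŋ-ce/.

The rule targets /n/ (voiced alveolar nasal), which sits before the trigger /p/ (bilabial).
Changing only its place to bilabial gives [m] — the voiced bilabial nasal.
At the second juncture, /ŋ/ likewise becomes [ɲ] adjacent to /c/.

[ʒɔmpaʎɛɲce]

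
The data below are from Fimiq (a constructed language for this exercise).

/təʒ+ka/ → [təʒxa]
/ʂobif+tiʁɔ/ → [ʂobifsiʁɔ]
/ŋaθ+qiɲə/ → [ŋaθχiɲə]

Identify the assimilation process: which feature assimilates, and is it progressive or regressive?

Comparing underlying and surface forms, /k/ → [x] is the alternation; the neighbouring /ʒ/ is constant.
The change stop → fricative matches the manner of the preceding /ʒ/, identifying this as manner assimilation.
Place and voice are unchanged, so the assimilation is partial, not total.
The same holds elsewhere in the data: /t/ → [s] after /f/ (stop → fricative, matching a fricative); /q/ → [χ] after /θ/ (stop → fricative, matching a fricative) — only manner changes, and always toward the preceding segment.
Since the segment that changes follows the conditioning segment, the assimilation is progressive.

progressive manner assimilation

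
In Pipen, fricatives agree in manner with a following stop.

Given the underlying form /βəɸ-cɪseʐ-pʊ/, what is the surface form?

[βəpcɪseɖpʊ]

/ɸ/ is a voiceless bilabial fricative. The following trigger /c/ is a stop, so /ɸ/ must become a stop as well.
Changing only its manner to stop gives [p] — the voiceless bilabial stop.
The same rule applies at the second boundary: /ʐ/ → [ɖ] next to /p/.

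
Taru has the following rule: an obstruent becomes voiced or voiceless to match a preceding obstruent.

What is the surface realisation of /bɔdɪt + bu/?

The rule targets /b/ (voiced bilabial stop), which sits after the trigger /t/ (voiceless).
A voiceless bilabial stop is [p], so the surface segment is [p].

[bɔdɪtpu]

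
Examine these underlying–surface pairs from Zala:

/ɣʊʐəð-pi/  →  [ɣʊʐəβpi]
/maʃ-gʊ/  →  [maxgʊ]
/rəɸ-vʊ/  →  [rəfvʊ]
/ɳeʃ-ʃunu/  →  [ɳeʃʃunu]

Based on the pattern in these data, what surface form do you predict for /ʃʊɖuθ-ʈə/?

The data show regressive place assimilation: /ð/ → [β] before /p/; /ʃ/ → [x] before /g/; /ɸ/ → [f] before /v/. In each pair only place changes, matching the following consonant, while manner and voice stay constant.
Nothing changes in [ɳeʃʃunu]: there the adjacent consonants already agree in place (/ʃ/ and /ʃ/ are both postalveolar), so this form is consistent with the same rule.
The rule targets /θ/ (voiceless dental fricative), which sits before the trigger /ʈ/ (retroflex).
Changing only its place to retroflex gives [ʂ] — the voiceless retroflex fricative.

[ʃʊɖuʂʈə]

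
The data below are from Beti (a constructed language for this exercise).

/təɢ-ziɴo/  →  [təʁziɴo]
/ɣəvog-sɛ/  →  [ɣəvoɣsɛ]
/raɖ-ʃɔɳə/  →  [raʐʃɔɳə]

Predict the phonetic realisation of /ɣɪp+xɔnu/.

[ɣɪɸxɔnu]

The data show regressive manner assimilation: /ɢ/ → [ʁ] before /z/; /g/ → [ɣ] before /s/; /ɖ/ → [ʐ] before /ʃ/. In each pair only manner changes, matching the following consonant, while place and voice stay constant.
/p/ is a voiceless bilabial stop. The following trigger /x/ is a fricative, so /p/ must become a fricative as well.
The voiceless bilabial fricative is [ɸ], so /p/ → [ɸ].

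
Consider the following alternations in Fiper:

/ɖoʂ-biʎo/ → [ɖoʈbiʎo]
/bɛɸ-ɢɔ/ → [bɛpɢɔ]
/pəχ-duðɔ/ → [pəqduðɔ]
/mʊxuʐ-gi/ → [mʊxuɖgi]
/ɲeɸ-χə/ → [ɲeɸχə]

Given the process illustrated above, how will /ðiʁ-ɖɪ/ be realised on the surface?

[ðiɢɖɪ]

The data show regressive manner assimilation: /ʂ/ → [ʈ] before /b/; /ɸ/ → [p] before /ɢ/; /χ/ → [q] before /d/; /ʐ/ → [ɖ] before /g/. In each pair only manner changes, matching the following consonant, while place and voice stay constant.
No alternation appears in [ɲeɸχə]: there the adjacent consonants already agree in manner (/ɸ/ and /χ/ are both fricatives), so this form is consistent with the same rule.
The rule targets /ʁ/ (voiced uvular fricative), which sits before the trigger /ɖ/ (stop).
The voiced uvular stop is [ɢ], so /ʁ/ → [ɢ].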